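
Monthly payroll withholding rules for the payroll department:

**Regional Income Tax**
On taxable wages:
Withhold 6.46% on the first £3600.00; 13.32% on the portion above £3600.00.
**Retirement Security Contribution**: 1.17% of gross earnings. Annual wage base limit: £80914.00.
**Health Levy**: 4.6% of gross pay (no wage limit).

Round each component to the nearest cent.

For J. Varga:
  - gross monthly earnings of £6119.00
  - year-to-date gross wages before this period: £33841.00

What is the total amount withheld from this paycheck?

£921.15

Regional Income Tax: taxable = £6119.00
  £232.56 + 13.32% × (£6119.00 − £3600.00) = £232.56 + 13.32% × £2519.00 = £568.09
Retirement Security Contribution: 1.17% × £6119.00 = £71.59
Health Levy: 4.6% × £6119.00 = £281.47
Total: £568.09 + £71.59 + £281.47 = £921.15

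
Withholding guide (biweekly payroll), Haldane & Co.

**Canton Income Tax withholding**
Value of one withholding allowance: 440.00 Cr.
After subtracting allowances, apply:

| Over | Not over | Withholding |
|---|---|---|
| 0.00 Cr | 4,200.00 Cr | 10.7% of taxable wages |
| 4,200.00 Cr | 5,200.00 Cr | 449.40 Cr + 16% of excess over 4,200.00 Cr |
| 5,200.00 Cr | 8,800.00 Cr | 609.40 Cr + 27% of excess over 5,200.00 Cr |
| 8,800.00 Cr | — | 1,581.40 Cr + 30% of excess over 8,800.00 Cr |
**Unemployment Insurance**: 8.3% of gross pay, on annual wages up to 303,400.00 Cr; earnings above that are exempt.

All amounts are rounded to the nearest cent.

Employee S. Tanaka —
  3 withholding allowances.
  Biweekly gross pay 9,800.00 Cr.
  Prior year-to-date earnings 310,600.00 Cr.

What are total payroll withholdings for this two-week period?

Canton Income Tax: taxable = 9,800.00 Cr − 3×440.00 Cr = 8,480.00 Cr
  609.40 Cr + 27% × (8,480.00 Cr − 5,200.00 Cr) = 609.40 Cr + 27% × 3,280.00 Cr = 1,495.00 Cr
Unemployment Insurance: YTD 310,600.00 Cr ≥ cap 303,400.00 Cr → 0.00 Cr
Total: 1,495.00 Cr + 0.00 Cr = 1,495.00 Cr

1,495.00 Cr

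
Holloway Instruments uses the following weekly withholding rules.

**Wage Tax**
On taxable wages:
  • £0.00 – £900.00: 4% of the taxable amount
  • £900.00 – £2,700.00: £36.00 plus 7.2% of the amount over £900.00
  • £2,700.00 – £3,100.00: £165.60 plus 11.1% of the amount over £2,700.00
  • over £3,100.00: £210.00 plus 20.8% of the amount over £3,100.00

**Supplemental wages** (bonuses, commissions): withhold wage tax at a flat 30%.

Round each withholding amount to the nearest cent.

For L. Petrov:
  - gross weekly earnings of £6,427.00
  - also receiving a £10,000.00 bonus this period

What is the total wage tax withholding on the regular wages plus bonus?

£3,902.02

Wage Tax: taxable = £6,427.00
  £210.00 + 20.8% × (£6,427.00 − £3,100.00) = £210.00 + 20.8% × £3,327.00 = £902.02
Supplemental (30% flat on bonus): 30% × £10,000.00 = £3,000.00
Total wage tax: £902.02 + £3,000.00 = £3,902.02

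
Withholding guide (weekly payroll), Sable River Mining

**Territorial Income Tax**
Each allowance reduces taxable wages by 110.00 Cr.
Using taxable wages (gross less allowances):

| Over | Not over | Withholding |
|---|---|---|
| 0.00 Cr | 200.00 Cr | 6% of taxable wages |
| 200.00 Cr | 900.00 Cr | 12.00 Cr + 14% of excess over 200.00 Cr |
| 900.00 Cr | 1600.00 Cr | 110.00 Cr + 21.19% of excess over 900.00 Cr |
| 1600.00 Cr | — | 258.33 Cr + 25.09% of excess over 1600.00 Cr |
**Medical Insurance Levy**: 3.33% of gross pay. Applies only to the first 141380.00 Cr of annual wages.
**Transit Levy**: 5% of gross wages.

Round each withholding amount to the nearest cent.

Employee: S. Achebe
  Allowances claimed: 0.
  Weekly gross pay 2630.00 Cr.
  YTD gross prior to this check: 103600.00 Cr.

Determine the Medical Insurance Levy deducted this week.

Medical Insurance Levy: 3.33% × 2630.00 Cr = 87.58 Cr

87.58 Cr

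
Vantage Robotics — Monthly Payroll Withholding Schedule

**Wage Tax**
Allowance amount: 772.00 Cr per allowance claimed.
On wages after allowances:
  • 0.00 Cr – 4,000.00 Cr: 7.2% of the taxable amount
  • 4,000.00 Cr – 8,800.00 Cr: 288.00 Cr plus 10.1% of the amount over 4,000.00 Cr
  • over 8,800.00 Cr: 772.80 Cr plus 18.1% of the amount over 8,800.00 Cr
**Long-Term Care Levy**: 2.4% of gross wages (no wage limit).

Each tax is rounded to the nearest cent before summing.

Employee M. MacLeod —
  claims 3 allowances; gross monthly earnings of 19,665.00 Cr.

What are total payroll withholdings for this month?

Wage Tax: taxable = 19,665.00 Cr − 3×772.00 Cr = 17,349.00 Cr
  772.80 Cr + 18.1% × (17,349.00 Cr − 8,800.00 Cr) = 772.80 Cr + 18.1% × 8,549.00 Cr = 2,320.17 Cr
Long-Term Care Levy: 2.4% × 19,665.00 Cr = 471.96 Cr
Total: 2,320.17 Cr + 471.96 Cr = 2,792.13 Cr

2,792.13 Cr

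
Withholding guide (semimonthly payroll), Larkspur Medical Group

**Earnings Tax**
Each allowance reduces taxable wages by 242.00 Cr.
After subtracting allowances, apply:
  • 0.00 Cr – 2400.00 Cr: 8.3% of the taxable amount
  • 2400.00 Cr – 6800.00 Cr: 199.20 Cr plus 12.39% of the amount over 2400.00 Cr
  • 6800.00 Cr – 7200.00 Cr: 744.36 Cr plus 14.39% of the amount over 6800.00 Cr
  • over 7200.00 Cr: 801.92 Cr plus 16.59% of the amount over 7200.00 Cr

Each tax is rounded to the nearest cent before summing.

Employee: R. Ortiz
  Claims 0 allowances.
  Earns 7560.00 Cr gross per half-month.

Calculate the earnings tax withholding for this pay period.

Earnings Tax: taxable = 7560.00 Cr
  801.92 Cr + 16.59% × (7560.00 Cr − 7200.00 Cr) = 801.92 Cr + 16.59% × 360.00 Cr = 861.64 Cr

861.64 Cr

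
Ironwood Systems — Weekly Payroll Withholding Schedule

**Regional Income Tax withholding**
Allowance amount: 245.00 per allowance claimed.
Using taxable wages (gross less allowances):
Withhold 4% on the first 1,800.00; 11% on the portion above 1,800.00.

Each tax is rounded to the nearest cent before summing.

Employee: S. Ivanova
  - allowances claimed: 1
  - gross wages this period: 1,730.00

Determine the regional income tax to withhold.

59.40

Regional Income Tax: taxable = 1,730.00 − 1×245.00 = 1,485.00
  4% × 1,485.00 = 59.40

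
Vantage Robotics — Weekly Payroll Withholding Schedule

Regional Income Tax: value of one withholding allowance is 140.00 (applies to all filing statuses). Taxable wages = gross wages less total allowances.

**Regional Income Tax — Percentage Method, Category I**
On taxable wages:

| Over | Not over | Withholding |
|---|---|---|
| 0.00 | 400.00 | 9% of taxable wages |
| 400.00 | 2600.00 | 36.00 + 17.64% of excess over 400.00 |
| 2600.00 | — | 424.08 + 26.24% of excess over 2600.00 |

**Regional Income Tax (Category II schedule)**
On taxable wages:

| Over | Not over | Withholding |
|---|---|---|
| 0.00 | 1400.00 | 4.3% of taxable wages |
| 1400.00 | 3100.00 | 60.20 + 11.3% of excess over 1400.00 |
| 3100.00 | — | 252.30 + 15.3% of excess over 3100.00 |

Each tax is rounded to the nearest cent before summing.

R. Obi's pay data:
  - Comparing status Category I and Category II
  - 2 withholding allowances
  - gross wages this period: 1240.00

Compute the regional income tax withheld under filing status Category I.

134.78

Regional Income Tax (Category I): taxable = 1240.00 − 2×140.00 = 960.00
  36.00 + 17.64% × (960.00 − 400.00) = 36.00 + 17.64% × 560.00 = 134.78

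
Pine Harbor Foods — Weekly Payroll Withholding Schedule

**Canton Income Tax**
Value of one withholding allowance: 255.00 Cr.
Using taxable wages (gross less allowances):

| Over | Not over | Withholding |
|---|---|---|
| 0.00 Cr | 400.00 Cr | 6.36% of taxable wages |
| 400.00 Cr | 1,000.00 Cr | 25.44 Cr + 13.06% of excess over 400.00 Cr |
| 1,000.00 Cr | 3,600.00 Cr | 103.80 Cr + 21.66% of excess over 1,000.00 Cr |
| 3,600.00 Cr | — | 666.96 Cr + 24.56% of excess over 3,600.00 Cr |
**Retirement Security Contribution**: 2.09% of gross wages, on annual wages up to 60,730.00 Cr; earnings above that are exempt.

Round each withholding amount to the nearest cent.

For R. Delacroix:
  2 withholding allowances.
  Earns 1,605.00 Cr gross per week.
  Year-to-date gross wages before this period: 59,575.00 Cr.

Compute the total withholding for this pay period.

148.52 Cr

Canton Income Tax: taxable = 1,605.00 Cr − 2×255.00 Cr = 1,095.00 Cr
  103.80 Cr + 21.66% × (1,095.00 Cr − 1,000.00 Cr) = 103.80 Cr + 21.66% × 95.00 Cr = 124.38 Cr
Retirement Security Contribution: cap 60,730.00 Cr − YTD 59,575.00 Cr = 1,155.00 Cr subject; 2.09% × 1,155.00 Cr = 24.14 Cr
Total: 124.38 Cr + 24.14 Cr = 148.52 Cr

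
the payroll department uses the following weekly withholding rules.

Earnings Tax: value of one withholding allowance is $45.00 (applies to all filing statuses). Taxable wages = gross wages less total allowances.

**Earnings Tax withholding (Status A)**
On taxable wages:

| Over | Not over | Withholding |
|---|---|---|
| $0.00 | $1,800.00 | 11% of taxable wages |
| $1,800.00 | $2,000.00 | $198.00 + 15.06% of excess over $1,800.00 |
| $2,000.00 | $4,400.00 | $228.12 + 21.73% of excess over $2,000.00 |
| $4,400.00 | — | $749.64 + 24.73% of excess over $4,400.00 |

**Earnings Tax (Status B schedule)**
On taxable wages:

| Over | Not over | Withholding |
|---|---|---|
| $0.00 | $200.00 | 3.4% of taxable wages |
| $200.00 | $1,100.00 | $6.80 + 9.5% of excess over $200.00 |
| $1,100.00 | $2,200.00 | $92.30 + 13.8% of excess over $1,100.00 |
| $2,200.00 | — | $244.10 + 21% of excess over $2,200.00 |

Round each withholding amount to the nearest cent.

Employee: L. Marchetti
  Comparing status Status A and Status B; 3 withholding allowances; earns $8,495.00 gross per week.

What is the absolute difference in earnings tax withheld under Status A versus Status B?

Earnings Tax (Status A): taxable = $8,495.00 − 3×$45.00 = $8,360.00
  $749.64 + 24.73% × ($8,360.00 − $4,400.00) = $749.64 + 24.73% × $3,960.00 = $1,728.95
Earnings Tax (Status B): taxable = $8,495.00 − 3×$45.00 = $8,360.00
  $244.10 + 21% × ($8,360.00 − $2,200.00) = $244.10 + 21% × $6,160.00 = $1,537.70
Difference: |$1,728.95 − $1,537.70| = $191.25 (higher under Status A)

$191.25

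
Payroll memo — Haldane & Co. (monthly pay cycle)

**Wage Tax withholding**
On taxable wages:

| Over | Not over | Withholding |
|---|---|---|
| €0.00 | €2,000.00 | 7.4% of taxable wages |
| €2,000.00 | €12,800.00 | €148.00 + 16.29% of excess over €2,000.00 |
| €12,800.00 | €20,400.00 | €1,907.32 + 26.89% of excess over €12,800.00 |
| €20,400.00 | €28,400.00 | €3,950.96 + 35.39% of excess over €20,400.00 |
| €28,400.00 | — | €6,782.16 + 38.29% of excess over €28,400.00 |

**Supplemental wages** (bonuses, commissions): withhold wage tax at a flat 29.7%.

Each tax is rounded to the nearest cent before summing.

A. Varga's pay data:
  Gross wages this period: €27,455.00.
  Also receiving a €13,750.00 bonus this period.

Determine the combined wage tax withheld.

€10,531.47

Wage Tax: taxable = €27,455.00
  €3,950.96 + 35.39% × (€27,455.00 − €20,400.00) = €3,950.96 + 35.39% × €7,055.00 = €6,447.72
Supplemental (29.7% flat on bonus): 29.7% × €13,750.00 = €4,083.75
Total wage tax: €6,447.72 + €4,083.75 = €10,531.47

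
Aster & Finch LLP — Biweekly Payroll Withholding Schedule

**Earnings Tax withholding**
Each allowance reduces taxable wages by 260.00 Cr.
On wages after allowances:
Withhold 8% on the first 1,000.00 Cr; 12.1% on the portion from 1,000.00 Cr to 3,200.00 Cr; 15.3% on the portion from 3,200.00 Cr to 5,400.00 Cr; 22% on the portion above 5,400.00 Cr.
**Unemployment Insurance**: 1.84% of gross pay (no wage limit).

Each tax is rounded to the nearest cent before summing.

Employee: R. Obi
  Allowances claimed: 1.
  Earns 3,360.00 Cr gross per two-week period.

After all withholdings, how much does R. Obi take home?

2,964.08 Cr

Earnings Tax: taxable = 3,360.00 Cr − 1×260.00 Cr = 3,100.00 Cr
  80.00 Cr + 12.1% × (3,100.00 Cr − 1,000.00 Cr) = 80.00 Cr + 12.1% × 2,100.00 Cr = 334.10 Cr
Unemployment Insurance: 1.84% × 3,360.00 Cr = 61.82 Cr
Total withheld: 334.10 Cr + 61.82 Cr = 395.92 Cr
Net pay: 3,360.00 Cr − 395.92 Cr = 2,964.08 Cr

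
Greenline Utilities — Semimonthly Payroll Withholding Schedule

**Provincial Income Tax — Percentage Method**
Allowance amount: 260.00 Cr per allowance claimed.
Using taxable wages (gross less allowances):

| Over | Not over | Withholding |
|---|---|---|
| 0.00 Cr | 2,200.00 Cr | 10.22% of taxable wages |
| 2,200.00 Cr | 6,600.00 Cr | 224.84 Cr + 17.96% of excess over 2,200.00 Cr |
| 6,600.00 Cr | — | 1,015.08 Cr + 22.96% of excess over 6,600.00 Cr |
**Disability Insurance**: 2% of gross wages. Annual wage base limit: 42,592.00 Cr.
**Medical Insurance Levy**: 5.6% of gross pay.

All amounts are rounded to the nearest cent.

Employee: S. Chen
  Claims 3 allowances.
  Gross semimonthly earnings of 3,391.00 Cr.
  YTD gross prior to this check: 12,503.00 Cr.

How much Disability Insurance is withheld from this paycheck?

Disability Insurance: 2% × 3,391.00 Cr = 67.82 Cr

67.82 Cr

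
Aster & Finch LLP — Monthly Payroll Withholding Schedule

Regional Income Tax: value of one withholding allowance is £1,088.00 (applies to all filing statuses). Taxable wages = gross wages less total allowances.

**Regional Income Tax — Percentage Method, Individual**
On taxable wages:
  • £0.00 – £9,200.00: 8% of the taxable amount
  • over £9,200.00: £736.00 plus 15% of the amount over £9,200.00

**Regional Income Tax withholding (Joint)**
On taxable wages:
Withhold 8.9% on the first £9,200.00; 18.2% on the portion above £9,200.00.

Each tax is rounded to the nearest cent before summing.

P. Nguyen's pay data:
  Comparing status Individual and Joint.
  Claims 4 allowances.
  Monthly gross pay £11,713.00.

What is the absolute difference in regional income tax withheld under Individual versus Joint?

£66.25

Regional Income Tax (Individual): taxable = £11,713.00 − 4×£1,088.00 = £7,361.00
  8% × £7,361.00 = £588.88
Regional Income Tax (Joint): taxable = £11,713.00 − 4×£1,088.00 = £7,361.00
  8.9% × £7,361.00 = £655.13
Difference: |£588.88 − £655.13| = £66.25 (higher under Joint)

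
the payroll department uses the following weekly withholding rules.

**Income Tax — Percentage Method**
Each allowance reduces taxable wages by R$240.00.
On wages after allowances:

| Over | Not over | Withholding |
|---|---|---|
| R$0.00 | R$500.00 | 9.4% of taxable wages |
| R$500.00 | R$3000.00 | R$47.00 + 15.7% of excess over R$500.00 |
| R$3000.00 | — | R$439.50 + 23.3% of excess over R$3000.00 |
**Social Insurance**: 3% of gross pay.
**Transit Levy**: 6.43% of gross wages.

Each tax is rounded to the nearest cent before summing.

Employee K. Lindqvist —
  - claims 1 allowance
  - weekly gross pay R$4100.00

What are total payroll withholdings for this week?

R$1026.51

Income Tax: taxable = R$4100.00 − 1×R$240.00 = R$3860.00
  R$439.50 + 23.3% × (R$3860.00 − R$3000.00) = R$439.50 + 23.3% × R$860.00 = R$639.88
Social Insurance: 3% × R$4100.00 = R$123.00
Transit Levy: 6.43% × R$4100.00 = R$263.63
Total: R$639.88 + R$123.00 + R$263.63 = R$1026.51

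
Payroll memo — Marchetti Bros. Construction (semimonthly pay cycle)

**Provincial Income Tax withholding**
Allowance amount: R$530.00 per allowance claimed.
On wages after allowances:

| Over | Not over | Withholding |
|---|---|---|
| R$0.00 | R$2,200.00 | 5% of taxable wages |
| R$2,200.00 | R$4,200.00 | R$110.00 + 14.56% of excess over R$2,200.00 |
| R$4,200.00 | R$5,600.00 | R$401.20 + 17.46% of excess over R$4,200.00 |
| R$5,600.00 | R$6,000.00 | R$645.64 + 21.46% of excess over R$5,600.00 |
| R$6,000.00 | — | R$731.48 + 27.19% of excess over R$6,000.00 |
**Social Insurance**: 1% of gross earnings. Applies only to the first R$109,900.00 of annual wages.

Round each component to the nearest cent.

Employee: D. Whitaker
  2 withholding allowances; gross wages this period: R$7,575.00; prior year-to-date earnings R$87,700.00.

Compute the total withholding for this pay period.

Provincial Income Tax: taxable = R$7,575.00 − 2×R$530.00 = R$6,515.00
  R$731.48 + 27.19% × (R$6,515.00 − R$6,000.00) = R$731.48 + 27.19% × R$515.00 = R$871.51
Social Insurance: 1% × R$7,575.00 = R$75.75
Total: R$871.51 + R$75.75 = R$947.26

R$947.26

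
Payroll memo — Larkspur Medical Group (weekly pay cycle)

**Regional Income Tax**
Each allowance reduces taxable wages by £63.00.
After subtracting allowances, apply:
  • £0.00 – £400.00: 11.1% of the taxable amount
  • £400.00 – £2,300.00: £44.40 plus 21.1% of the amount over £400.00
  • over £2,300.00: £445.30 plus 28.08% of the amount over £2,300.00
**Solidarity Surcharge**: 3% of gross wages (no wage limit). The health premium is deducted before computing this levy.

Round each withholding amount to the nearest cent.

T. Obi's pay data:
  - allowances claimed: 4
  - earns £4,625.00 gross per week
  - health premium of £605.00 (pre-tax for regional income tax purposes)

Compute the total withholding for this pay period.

Regional Income Tax: taxable = £4,625.00 − £605.00 − 4×£63.00 = £3,768.00
  £445.30 + 28.08% × (£3,768.00 − £2,300.00) = £445.30 + 28.08% × £1,468.00 = £857.51
Solidarity Surcharge: 3% × £4,020.00 = £120.60
Total: £857.51 + £120.60 = £978.11

£978.11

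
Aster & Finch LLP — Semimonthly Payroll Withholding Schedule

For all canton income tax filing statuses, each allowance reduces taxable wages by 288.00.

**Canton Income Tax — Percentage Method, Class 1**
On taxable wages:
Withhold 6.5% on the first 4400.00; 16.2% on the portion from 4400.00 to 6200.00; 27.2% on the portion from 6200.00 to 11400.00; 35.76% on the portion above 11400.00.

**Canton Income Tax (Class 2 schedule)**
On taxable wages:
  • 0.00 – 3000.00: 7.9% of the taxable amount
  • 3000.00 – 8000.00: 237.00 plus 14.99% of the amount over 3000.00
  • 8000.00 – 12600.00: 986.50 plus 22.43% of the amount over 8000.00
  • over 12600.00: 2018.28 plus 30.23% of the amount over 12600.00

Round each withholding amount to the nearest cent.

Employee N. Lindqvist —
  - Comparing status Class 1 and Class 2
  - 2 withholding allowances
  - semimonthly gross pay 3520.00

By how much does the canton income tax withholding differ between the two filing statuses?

Canton Income Tax (Class 1): taxable = 3520.00 − 2×288.00 = 2944.00
  6.5% × 2944.00 = 191.36
Canton Income Tax (Class 2): taxable = 3520.00 − 2×288.00 = 2944.00
  7.9% × 2944.00 = 232.58
Difference: |191.36 − 232.58| = 41.22 (higher under Class 2)

41.22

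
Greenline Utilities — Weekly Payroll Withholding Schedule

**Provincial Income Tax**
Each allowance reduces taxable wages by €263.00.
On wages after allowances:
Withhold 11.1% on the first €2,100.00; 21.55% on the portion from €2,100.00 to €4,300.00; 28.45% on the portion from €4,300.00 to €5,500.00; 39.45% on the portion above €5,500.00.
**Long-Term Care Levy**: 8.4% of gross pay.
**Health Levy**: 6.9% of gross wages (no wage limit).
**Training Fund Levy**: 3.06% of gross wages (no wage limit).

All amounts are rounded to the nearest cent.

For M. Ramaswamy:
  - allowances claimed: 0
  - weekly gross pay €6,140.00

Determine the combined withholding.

Provincial Income Tax: taxable = €6,140.00
  €1,048.60 + 39.45% × (€6,140.00 − €5,500.00) = €1,048.60 + 39.45% × €640.00 = €1,301.08
Long-Term Care Levy: 8.4% × €6,140.00 = €515.76
Health Levy: 6.9% × €6,140.00 = €423.66
Training Fund Levy: 3.06% × €6,140.00 = €187.88
Total: €1,301.08 + €515.76 + €423.66 + €187.88 = €2,428.38

€2,428.38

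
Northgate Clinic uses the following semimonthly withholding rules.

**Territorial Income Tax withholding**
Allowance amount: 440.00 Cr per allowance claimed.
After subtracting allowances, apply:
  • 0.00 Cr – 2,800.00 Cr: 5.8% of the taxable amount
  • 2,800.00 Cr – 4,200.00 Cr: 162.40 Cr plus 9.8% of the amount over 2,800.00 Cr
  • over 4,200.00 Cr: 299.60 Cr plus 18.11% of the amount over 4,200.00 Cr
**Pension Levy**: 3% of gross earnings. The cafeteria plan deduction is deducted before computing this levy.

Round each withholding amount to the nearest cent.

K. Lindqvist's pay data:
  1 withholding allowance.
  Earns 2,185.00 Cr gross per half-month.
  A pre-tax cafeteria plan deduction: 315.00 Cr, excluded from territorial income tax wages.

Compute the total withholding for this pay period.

139.04 Cr

Territorial Income Tax: taxable = 2,185.00 Cr − 315.00 Cr − 1×440.00 Cr = 1,430.00 Cr
  5.8% × 1,430.00 Cr = 82.94 Cr
Pension Levy: 3% × 1,870.00 Cr = 56.10 Cr
Total: 82.94 Cr + 56.10 Cr = 139.04 Cr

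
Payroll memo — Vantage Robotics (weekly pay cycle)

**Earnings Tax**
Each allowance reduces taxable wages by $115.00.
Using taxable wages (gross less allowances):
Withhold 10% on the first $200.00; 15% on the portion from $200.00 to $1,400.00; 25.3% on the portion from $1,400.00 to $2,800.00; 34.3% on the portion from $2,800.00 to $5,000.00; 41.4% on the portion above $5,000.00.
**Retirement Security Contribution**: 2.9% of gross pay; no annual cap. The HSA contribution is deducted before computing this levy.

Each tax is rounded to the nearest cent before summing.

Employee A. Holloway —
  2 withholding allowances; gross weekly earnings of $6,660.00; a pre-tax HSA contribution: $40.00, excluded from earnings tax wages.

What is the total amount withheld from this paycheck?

Earnings Tax: taxable = $6,660.00 − $40.00 − 2×$115.00 = $6,390.00
  $1,308.80 + 41.4% × ($6,390.00 − $5,000.00) = $1,308.80 + 41.4% × $1,390.00 = $1,884.26
Retirement Security Contribution: 2.9% × $6,620.00 = $191.98
Total: $1,884.26 + $191.98 = $2,076.24

$2,076.24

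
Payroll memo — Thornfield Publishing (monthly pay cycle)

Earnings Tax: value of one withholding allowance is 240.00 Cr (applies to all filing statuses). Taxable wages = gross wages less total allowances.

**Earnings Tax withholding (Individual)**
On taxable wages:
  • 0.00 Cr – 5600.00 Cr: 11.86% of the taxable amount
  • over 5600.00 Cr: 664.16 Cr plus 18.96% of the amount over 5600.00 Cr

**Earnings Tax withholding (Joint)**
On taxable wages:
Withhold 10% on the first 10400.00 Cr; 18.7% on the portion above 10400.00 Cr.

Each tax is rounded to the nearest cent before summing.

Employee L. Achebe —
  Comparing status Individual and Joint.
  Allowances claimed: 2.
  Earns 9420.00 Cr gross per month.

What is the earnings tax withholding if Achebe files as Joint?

Earnings Tax (Joint): taxable = 9420.00 Cr − 2×240.00 Cr = 8940.00 Cr
  10% × 8940.00 Cr = 894.00 Cr

894.00 Cr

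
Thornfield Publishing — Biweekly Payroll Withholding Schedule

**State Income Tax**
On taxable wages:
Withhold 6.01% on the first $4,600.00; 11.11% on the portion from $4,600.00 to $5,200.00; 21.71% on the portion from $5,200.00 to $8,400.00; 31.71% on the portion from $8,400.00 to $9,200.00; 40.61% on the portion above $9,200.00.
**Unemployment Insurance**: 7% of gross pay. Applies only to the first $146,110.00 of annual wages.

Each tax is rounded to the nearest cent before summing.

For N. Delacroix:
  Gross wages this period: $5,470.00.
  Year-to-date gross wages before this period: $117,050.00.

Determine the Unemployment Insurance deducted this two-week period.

Unemployment Insurance: 7% × $5,470.00 = $382.90

$382.90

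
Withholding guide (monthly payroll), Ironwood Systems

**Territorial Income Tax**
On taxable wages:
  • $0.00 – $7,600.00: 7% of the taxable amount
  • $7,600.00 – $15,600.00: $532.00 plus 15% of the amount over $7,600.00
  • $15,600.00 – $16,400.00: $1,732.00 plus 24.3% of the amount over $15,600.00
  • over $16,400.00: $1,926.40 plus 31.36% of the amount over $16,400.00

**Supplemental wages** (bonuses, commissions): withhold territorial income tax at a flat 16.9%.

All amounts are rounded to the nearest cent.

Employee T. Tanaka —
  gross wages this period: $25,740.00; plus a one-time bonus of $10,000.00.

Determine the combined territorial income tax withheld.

Territorial Income Tax: taxable = $25,740.00
  $1,926.40 + 31.36% × ($25,740.00 − $16,400.00) = $1,926.40 + 31.36% × $9,340.00 = $4,855.42
Supplemental (16.9% flat on bonus): 16.9% × $10,000.00 = $1,690.00
Total territorial income tax: $4,855.42 + $1,690.00 = $6,545.42

$6,545.42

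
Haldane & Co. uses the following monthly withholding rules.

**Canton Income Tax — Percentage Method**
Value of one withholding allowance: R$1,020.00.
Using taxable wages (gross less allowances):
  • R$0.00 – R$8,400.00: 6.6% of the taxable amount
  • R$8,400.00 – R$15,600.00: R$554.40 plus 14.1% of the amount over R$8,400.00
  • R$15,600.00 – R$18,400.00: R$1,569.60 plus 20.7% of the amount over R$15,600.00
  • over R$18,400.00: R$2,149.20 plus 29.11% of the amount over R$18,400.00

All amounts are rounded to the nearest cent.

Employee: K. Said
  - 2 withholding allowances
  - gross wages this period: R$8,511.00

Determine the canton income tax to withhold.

R$427.09

Canton Income Tax: taxable = R$8,511.00 − 2×R$1,020.00 = R$6,471.00
  6.6% × R$6,471.00 = R$427.09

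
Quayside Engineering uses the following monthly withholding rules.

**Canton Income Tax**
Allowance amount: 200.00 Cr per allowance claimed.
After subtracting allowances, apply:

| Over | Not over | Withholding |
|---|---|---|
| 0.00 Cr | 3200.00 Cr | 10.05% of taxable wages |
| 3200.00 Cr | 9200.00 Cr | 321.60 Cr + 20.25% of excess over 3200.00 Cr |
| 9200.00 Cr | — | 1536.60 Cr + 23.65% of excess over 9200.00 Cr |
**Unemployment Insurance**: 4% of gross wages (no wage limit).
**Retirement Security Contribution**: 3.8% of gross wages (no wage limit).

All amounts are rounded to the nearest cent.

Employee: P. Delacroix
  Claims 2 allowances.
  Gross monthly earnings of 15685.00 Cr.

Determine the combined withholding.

4199.13 Cr

Canton Income Tax: taxable = 15685.00 Cr − 2×200.00 Cr = 15285.00 Cr
  1536.60 Cr + 23.65% × (15285.00 Cr − 9200.00 Cr) = 1536.60 Cr + 23.65% × 6085.00 Cr = 2975.70 Cr
Unemployment Insurance: 4% × 15685.00 Cr = 627.40 Cr
Retirement Security Contribution: 3.8% × 15685.00 Cr = 596.03 Cr
Total: 2975.70 Cr + 627.40 Cr + 596.03 Cr = 4199.13 Cr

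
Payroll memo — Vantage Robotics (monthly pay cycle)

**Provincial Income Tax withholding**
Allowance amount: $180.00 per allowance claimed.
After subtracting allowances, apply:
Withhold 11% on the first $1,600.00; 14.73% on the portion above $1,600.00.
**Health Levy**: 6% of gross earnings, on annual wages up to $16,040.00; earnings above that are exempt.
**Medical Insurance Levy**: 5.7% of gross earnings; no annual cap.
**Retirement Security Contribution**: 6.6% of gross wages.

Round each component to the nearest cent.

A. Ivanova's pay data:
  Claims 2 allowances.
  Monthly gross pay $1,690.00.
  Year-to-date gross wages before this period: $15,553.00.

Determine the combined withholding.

$383.39

Provincial Income Tax: taxable = $1,690.00 − 2×$180.00 = $1,330.00
  11% × $1,330.00 = $146.30
Health Levy: cap $16,040.00 − YTD $15,553.00 = $487.00 subject; 6% × $487.00 = $29.22
Medical Insurance Levy: 5.7% × $1,690.00 = $96.33
Retirement Security Contribution: 6.6% × $1,690.00 = $111.54
Total: $146.30 + $29.22 + $96.33 + $111.54 = $383.39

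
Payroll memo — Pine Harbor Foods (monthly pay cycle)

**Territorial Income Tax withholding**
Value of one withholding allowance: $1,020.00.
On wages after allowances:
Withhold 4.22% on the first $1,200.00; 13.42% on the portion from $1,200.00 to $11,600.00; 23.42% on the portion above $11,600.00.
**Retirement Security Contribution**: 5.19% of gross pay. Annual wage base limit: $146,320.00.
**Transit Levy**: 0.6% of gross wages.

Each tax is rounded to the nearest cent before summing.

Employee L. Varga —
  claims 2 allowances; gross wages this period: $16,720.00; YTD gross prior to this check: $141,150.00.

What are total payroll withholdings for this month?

$2,536.30

Territorial Income Tax: taxable = $16,720.00 − 2×$1,020.00 = $14,680.00
  $1,446.32 + 23.42% × ($14,680.00 − $11,600.00) = $1,446.32 + 23.42% × $3,080.00 = $2,167.66
Retirement Security Contribution: cap $146,320.00 − YTD $141,150.00 = $5,170.00 subject; 5.19% × $5,170.00 = $268.32
Transit Levy: 0.6% × $16,720.00 = $100.32
Total: $2,167.66 + $268.32 + $100.32 = $2,536.30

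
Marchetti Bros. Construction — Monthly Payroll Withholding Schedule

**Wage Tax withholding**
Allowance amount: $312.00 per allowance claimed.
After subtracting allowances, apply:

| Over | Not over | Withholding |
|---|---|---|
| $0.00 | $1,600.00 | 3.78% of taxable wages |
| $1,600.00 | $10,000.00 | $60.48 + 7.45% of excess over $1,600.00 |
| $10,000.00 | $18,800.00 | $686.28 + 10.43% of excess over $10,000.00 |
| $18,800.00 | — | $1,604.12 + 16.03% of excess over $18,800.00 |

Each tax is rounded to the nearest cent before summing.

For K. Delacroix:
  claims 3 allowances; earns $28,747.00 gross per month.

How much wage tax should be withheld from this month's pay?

$3,048.58

Wage Tax: taxable = $28,747.00 − 3×$312.00 = $27,811.00
  $1,604.12 + 16.03% × ($27,811.00 − $18,800.00) = $1,604.12 + 16.03% × $9,011.00 = $3,048.58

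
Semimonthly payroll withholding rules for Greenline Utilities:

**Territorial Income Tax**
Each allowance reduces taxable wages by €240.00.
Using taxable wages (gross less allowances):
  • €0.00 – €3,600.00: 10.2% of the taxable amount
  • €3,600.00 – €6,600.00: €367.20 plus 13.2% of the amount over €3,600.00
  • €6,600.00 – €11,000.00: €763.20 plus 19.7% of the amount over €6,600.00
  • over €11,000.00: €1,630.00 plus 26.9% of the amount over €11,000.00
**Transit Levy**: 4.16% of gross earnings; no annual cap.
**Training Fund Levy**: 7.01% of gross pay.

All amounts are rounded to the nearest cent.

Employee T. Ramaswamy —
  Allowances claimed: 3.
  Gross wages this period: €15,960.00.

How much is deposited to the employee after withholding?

Territorial Income Tax: taxable = €15,960.00 − 3×€240.00 = €15,240.00
  €1,630.00 + 26.9% × (€15,240.00 − €11,000.00) = €1,630.00 + 26.9% × €4,240.00 = €2,770.56
Transit Levy: 4.16% × €15,960.00 = €663.94
Training Fund Levy: 7.01% × €15,960.00 = €1,118.80
Total withheld: €2,770.56 + €663.94 + €1,118.80 = €4,553.30
Net pay: €15,960.00 − €4,553.30 = €11,406.70

€11,406.70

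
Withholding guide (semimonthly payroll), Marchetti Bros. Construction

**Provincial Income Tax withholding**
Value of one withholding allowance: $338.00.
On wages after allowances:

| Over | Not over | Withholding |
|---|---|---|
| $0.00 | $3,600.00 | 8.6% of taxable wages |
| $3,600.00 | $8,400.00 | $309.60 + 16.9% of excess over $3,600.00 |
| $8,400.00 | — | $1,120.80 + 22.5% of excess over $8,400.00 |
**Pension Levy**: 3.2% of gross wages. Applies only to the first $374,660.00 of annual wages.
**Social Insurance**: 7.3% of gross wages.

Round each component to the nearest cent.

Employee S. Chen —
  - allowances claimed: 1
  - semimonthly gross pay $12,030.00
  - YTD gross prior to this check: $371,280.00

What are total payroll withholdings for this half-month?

$2,847.85

Provincial Income Tax: taxable = $12,030.00 − 1×$338.00 = $11,692.00
  $1,120.80 + 22.5% × ($11,692.00 − $8,400.00) = $1,120.80 + 22.5% × $3,292.00 = $1,861.50
Pension Levy: cap $374,660.00 − YTD $371,280.00 = $3,380.00 subject; 3.2% × $3,380.00 = $108.16
Social Insurance: 7.3% × $12,030.00 = $878.19
Total: $1,861.50 + $108.16 + $878.19 = $2,847.85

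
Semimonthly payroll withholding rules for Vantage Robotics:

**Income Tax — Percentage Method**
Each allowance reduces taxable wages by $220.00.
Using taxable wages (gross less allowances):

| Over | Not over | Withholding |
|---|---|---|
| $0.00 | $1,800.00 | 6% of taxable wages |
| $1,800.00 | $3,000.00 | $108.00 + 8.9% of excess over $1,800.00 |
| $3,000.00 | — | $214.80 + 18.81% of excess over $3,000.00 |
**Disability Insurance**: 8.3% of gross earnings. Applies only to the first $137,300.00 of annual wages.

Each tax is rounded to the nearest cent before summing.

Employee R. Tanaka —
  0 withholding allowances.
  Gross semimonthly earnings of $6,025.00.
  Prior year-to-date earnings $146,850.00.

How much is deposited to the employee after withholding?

$5,241.20

Income Tax: taxable = $6,025.00
  $214.80 + 18.81% × ($6,025.00 − $3,000.00) = $214.80 + 18.81% × $3,025.00 = $783.80
Disability Insurance: YTD $146,850.00 ≥ cap $137,300.00 → $0.00
Total withheld: $783.80 + $0.00 = $783.80
Net pay: $6,025.00 − $783.80 = $5,241.20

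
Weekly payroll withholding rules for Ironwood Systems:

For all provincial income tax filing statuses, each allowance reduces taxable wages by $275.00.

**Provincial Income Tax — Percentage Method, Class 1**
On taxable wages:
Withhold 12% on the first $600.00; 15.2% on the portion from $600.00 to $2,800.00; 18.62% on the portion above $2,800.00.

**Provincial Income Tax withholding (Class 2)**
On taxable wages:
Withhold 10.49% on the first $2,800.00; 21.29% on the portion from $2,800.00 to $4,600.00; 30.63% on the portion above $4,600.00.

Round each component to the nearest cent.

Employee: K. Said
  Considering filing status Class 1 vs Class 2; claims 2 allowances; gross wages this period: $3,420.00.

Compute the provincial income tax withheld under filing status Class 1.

$419.43

Provincial Income Tax (Class 1): taxable = $3,420.00 − 2×$275.00 = $2,870.00
  $406.40 + 18.62% × ($2,870.00 − $2,800.00) = $406.40 + 18.62% × $70.00 = $419.43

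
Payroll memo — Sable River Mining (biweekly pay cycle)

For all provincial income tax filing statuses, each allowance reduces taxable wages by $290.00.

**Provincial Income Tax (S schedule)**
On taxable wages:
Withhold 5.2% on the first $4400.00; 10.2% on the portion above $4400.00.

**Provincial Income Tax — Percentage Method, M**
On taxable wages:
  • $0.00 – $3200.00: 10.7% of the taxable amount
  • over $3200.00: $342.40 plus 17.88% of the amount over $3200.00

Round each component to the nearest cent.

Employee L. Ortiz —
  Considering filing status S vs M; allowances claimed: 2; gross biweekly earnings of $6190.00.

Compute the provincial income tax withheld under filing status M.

$773.31

Provincial Income Tax (M): taxable = $6190.00 − 2×$290.00 = $5610.00
  $342.40 + 17.88% × ($5610.00 − $3200.00) = $342.40 + 17.88% × $2410.00 = $773.31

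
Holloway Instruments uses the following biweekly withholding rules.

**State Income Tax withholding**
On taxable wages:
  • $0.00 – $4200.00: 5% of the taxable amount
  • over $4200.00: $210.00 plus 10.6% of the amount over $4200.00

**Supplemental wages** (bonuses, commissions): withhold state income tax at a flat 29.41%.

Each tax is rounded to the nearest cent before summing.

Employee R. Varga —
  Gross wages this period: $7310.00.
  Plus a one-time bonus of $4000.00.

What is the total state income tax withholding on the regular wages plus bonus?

State Income Tax: taxable = $7310.00
  $210.00 + 10.6% × ($7310.00 − $4200.00) = $210.00 + 10.6% × $3110.00 = $539.66
Supplemental (29.41% flat on bonus): 29.41% × $4000.00 = $1176.40
Total state income tax: $539.66 + $1176.40 = $1716.06

$1716.06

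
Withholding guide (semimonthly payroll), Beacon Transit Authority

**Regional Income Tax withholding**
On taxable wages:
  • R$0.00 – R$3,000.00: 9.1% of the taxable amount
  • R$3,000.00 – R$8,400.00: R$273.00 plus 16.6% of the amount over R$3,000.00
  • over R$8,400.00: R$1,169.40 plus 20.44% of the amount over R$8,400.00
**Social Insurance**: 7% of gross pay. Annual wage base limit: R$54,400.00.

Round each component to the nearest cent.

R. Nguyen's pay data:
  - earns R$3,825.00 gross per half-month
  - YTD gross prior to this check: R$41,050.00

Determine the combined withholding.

R$677.70

Regional Income Tax: taxable = R$3,825.00
  R$273.00 + 16.6% × (R$3,825.00 − R$3,000.00) = R$273.00 + 16.6% × R$825.00 = R$409.95
Social Insurance: 7% × R$3,825.00 = R$267.75
Total: R$409.95 + R$267.75 = R$677.70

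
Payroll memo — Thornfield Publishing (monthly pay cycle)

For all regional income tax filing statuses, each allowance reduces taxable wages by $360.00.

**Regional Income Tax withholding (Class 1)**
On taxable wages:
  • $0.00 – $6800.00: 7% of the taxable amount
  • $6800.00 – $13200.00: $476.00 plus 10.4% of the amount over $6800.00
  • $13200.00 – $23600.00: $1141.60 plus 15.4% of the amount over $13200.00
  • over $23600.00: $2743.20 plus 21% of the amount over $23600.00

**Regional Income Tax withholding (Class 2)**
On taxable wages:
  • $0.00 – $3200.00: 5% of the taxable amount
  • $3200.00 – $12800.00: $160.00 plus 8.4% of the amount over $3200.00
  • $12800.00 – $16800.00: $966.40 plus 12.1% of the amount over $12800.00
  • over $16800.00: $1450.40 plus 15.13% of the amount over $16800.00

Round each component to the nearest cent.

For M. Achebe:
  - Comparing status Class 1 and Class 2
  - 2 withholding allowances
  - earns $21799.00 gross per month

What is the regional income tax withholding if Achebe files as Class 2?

$2097.81

Regional Income Tax (Class 2): taxable = $21799.00 − 2×$360.00 = $21079.00
  $1450.40 + 15.13% × ($21079.00 − $16800.00) = $1450.40 + 15.13% × $4279.00 = $2097.81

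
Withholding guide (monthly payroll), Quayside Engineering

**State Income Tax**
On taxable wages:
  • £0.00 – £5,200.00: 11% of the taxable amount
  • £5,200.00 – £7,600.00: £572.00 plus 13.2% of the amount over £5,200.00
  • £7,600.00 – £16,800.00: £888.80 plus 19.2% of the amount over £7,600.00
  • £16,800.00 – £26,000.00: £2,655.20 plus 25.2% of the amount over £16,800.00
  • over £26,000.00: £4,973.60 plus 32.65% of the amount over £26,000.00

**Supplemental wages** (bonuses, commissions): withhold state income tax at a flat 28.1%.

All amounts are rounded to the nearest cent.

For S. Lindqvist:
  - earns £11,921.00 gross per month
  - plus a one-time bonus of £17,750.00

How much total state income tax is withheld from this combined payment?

State Income Tax: taxable = £11,921.00
  £888.80 + 19.2% × (£11,921.00 − £7,600.00) = £888.80 + 19.2% × £4,321.00 = £1,718.43
Supplemental (28.1% flat on bonus): 28.1% × £17,750.00 = £4,987.75
Total state income tax: £1,718.43 + £4,987.75 = £6,706.18

£6,706.18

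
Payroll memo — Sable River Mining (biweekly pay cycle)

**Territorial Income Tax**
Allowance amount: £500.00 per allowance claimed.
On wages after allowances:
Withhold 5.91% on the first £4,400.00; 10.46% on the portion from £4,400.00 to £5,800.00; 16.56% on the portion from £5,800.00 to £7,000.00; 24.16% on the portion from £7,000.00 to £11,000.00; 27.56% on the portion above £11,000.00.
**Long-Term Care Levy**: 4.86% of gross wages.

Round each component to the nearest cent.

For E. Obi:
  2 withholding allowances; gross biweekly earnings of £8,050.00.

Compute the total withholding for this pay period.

£1,008.51

Territorial Income Tax: taxable = £8,050.00 − 2×£500.00 = £7,050.00
  £605.20 + 24.16% × (£7,050.00 − £7,000.00) = £605.20 + 24.16% × £50.00 = £617.28
Long-Term Care Levy: 4.86% × £8,050.00 = £391.23
Total: £617.28 + £391.23 = £1,008.51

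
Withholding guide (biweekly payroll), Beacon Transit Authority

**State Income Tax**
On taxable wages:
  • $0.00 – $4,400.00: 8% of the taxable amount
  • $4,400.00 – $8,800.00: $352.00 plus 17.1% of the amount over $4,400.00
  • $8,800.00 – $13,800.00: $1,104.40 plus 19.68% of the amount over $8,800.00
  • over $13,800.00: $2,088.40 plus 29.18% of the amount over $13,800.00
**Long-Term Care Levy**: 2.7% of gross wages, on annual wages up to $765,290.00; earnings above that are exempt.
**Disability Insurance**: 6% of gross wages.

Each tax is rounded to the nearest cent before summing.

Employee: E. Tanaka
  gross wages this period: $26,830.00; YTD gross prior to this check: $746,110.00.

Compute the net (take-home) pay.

State Income Tax: taxable = $26,830.00
  $2,088.40 + 29.18% × ($26,830.00 − $13,800.00) = $2,088.40 + 29.18% × $13,030.00 = $5,890.55
Long-Term Care Levy: cap $765,290.00 − YTD $746,110.00 = $19,180.00 subject; 2.7% × $19,180.00 = $517.86
Disability Insurance: 6% × $26,830.00 = $1,609.80
Total withheld: $5,890.55 + $517.86 + $1,609.80 = $8,018.21
Net pay: $26,830.00 − $8,018.21 = $18,811.79

$18,811.79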